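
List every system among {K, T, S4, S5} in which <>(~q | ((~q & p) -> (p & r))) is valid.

T, S4, S5

K-tableau for the negation ~<>(~q | ((~q & p) -> (p & r))):
1. ~<>(~q | ((~q & p) -> (p & r))), w0
Complete open branch: countermodel on a K-frame, so not valid in K.
T-tableau for the negation ~<>(~q | ((~q & p) -> (p & r))):
1. ~<>(~q | ((~q & p) -> (p & r))), w0
2. ~(~q | ((~q & p) -> (p & r))), w0
3. q, w0
4. ~((~q & p) -> (p & r)), w0
5. ~q & p, w0
6. ~(p & r), w0
7. ~q, w0
8. p, w0
Accessibility: w0Rw0
Branch closes: q and ~q both at w0.
Every branch closes (one shown): valid in T, hence also in S4, S5 (every theorem of T is a theorem of S4 and S5).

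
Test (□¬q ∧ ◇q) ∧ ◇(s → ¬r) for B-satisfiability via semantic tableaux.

1. (□¬q ∧ ◇q) ∧ ◇(s → ¬r), u
2. □¬q ∧ ◇q, u
3. ◇(s → ¬r), u
4. □¬q, u
5. ◇q, u
6. ¬q, u
7. s → ¬r, v
8. ¬q, v
9. ¬r, v
10. q, w
11. ¬q, w
Accessibility: uRu, uRv, uRw, vRu, vRv, wRu, wRw
Branch closes: q and ¬q both at w.
(One branch shown.) All branches close.

Unsatisfiable (every branch closes)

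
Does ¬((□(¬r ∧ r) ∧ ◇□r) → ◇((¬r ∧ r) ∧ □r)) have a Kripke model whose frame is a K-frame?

No, unsatisfiable

1. ¬((□(¬r ∧ r) ∧ ◇□r) → ◇((¬r ∧ r) ∧ □r)), u
2. □(¬r ∧ r) ∧ ◇□r, u
3. ¬◇((¬r ∧ r) ∧ □r), u
4. □(¬r ∧ r), u
5. ◇□r, u
6. □r, v
7. ¬((¬r ∧ r) ∧ □r), v
8. ¬r ∧ r, v
9. ¬r, v
10. r, v
Accessibility: uRv
Branch closes: r and ¬r both at v.
Every branch closes; the branch above is one of them.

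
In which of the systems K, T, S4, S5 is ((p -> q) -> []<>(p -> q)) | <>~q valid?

T, S4, S5

K-tableau for the negation ~(((p -> q) -> []<>(p -> q)) | <>~q):
1. ~(((p -> q) -> []<>(p -> q)) | <>~q), w0
2. ~((p -> q) -> []<>(p -> q)), w0
3. ~<>~q, w0
4. p -> q, w0
5. ~[]<>(p -> q), w0
6. q, w0
7. ~<>(p -> q), w1
8. q, w1
Accessibility: w0Rw1
Complete open branch: countermodel on a K-frame, so not valid in K.
T-tableau for the negation ~(((p -> q) -> []<>(p -> q)) | <>~q):
1. ~(((p -> q) -> []<>(p -> q)) | <>~q), w0
2. ~((p -> q) -> []<>(p -> q)), w0
3. ~<>~q, w0
4. p -> q, w0
5. ~[]<>(p -> q), w0
6. q, w0
7. ~<>(p -> q), w1
8. q, w1
9. ~(p -> q), w1
10. p, w1
11. ~q, w1
Accessibility: w0Rw0, w0Rw1, w1Rw1
Branch closes: q and ~q both at w1.
Every branch closes (one shown): valid in T, hence also in S4, S5 (every theorem of T is a theorem of S4 and S5).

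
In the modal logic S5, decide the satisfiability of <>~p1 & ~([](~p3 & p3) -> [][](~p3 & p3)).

1. <>~p1 & ~([](~p3 & p3) -> [][](~p3 & p3)), w0
2. <>~p1, w0   [&-rule on 1]
3. ~([](~p3 & p3) -> [][](~p3 & p3)), w0   [&-rule on 1]
4. [](~p3 & p3), w0   [~->-rule on 3]
5. ~[][](~p3 & p3), w0   [~->-rule on 3]
6. ~p3 & p3, w0   [[]-rule on 4 via w0Rw0]
7. ~p3, w0   [&-rule on 6]
8. p3, w0   [&-rule on 6]
Accessibility: w0Rw0
Branch closes: p3 and ~p3 both at w0.
(One branch shown.) All branches close.

Unsatisfiable (every branch closes)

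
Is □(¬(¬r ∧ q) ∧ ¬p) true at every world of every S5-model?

Tableau for the negation ¬□(¬(¬r ∧ q) ∧ ¬p):
1. ¬□(¬(¬r ∧ q) ∧ ¬p), 0
2. ¬(¬(¬r ∧ q) ∧ ¬p), 1
3. p, 1
Accessibility: 0R0, 0R1, 1R0, 1R1
The negation has an open branch (countermodel exists).

No, not valid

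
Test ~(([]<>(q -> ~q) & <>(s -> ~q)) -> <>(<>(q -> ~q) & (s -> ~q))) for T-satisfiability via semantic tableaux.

1. ~(([]<>(q -> ~q) & <>(s -> ~q)) -> <>(<>(q -> ~q) & (s -> ~q))), w0
2. []<>(q -> ~q) & <>(s -> ~q), w0   [~->-rule on 1]
3. ~<>(<>(q -> ~q) & (s -> ~q)), w0   [~->-rule on 1]
4. []<>(q -> ~q), w0   [&-rule on 2]
5. <>(s -> ~q), w0   [&-rule on 2]
6. ~(<>(q -> ~q) & (s -> ~q)), w0   [~<>-rule on 3 via w0Rw0]
7. <>(q -> ~q), w0   [[]-rule on 4 via w0Rw0]
8. ~(s -> ~q), w0   [~&-rule on 6 (branches; this branch)]
9. s, w0   [~->-rule on 8]
10. q, w0   [~->-rule on 8]
11. s -> ~q, w1   [<>-rule on 5: fresh world w1, w0Rw1]
12. ~(<>(q -> ~q) & (s -> ~q)), w1   [~<>-rule on 3 via w0Rw1]
13. <>(q -> ~q), w1   [[]-rule on 4 via w0Rw1]
14. ~s, w1   [->-rule on 11 (branches; this branch)]
15. ~<>(q -> ~q), w1   [~&-rule on 12 (branches; this branch)]
16. ~(q -> ~q), w1   [~<>-rule on 15 via w1Rw1]
17. q, w1   [~->-rule on 16]
18. q -> ~q, w2   [<>-rule on 7: fresh world w2, w0Rw2]
19. ~(<>(q -> ~q) & (s -> ~q)), w2   [~<>-rule on 3 via w0Rw2]
20. <>(q -> ~q), w2   [[]-rule on 4 via w0Rw2]
21. ~q, w2   [->-rule on 18 (branches; this branch)]
22. ~<>(q -> ~q), w2   [~&-rule on 19 (branches; this branch)]
23. ~(q -> ~q), w2   [~<>-rule on 22 via w2Rw2]
24. q, w2   [~->-rule on 23]
Accessibility: w0Rw0, w0Rw1, w0Rw2, w1Rw1, w2Rw2
Branch closes: q and ~q both at w2.
Every branch closes; the branch above is one of them.

Unsatisfiable (every branch closes)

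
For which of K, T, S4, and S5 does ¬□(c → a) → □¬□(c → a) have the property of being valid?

S5

S5-tableau for the negation ¬(¬□(c → a) → □¬□(c → a)):
1. ¬(¬□(c → a) → □¬□(c → a)), u
2. ¬□(c → a), u
3. ¬□¬□(c → a), u
4. ¬(c → a), v
5. c, v
6. ¬a, v
7. □(c → a), w
8. c → a, u
9. c → a, v
10. c → a, w
11. a, u
12. a, v
Accessibility: uRu, uRv, uRw, vRu, vRv, vRw, wRu, wRv, wRw
Branch closes: a and ¬a both at v.
Every branch closes (one shown): valid in S5.
S4-tableau for the negation ¬(¬□(c → a) → □¬□(c → a)):
1. ¬(¬□(c → a) → □¬□(c → a)), u
2. ¬□(c → a), u
3. ¬□¬□(c → a), u
4. ¬(c → a), v
5. c, v
6. ¬a, v
7. □(c → a), w
8. c → a, w
9. a, w
Accessibility: uRu, uRv, uRw, vRv, wRw
Complete open branch: countermodel on an S4-frame, so not valid in S4, nor in K, T (the same frame is also a K-frame and a T-frame).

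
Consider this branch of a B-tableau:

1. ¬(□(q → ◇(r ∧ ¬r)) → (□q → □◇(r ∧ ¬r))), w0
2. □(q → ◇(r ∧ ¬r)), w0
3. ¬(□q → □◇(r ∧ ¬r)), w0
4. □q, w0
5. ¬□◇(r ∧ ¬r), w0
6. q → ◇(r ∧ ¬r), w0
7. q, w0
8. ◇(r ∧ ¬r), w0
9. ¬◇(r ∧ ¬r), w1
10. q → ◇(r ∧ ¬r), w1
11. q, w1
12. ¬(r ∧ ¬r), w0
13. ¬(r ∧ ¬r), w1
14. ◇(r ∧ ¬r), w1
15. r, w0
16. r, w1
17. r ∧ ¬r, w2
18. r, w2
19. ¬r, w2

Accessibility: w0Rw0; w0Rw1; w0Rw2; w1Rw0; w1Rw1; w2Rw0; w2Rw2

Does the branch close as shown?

Closed

Both r and ¬r appear at w2.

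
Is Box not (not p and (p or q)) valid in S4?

Not valid

Tableau for the negation not Box not (not p and (p or q)):
1. not Box not (not p and (p or q)), 0
2. not p and (p or q), 1
3. not p, 1
4. p or q, 1
5. q, 1
Accessibility: 0R0, 0R1, 1R1
The negation has an open branch (countermodel exists).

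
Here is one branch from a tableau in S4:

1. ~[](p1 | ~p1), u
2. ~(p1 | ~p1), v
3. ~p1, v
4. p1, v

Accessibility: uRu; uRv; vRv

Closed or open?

Closed

Both p1 and ~p1 appear at v.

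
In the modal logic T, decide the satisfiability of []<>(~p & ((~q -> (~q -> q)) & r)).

1. []<>(~p & ((~q -> (~q -> q)) & r)), 0
2. <>(~p & ((~q -> (~q -> q)) & r)), 0   [[]-rule on 1 via 0R0]
3. ~p & ((~q -> (~q -> q)) & r), 1   [<>-rule on 2: fresh world 1, 0R1]
4. ~p, 1   [&-rule on 3]
5. (~q -> (~q -> q)) & r, 1   [&-rule on 3]
6. ~q -> (~q -> q), 1   [&-rule on 5]
7. r, 1   [&-rule on 5]
8. <>(~p & ((~q -> (~q -> q)) & r)), 1   [[]-rule on 1 via 0R1]
9. ~q -> q, 1   [->-rule on 6 (branches; this branch)]
10. q, 1   [->-rule on 9 (branches; this branch)]
11. ~p & ((~q -> (~q -> q)) & r), 2   [<>-rule on 8: fresh world 2, 1R2]
12. ~p, 2   [&-rule on 11]
13. (~q -> (~q -> q)) & r, 2   [&-rule on 11]
14. ~q -> (~q -> q), 2   [&-rule on 13]
15. r, 2   [&-rule on 13]
16. ~q -> q, 2   [->-rule on 14 (branches; this branch)]
17. q, 2   [->-rule on 16 (branches; this branch)]
Accessibility: 0R0, 0R1, 1R1, 1R2, 2R2

Satisfiable (open branch found)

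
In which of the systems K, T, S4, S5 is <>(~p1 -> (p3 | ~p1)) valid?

K-tableau for the negation ~<>(~p1 -> (p3 | ~p1)):
1. ~<>(~p1 -> (p3 | ~p1)), u
Complete open branch: countermodel on a K-frame, so not valid in K.
T-tableau for the negation ~<>(~p1 -> (p3 | ~p1)):
1. ~<>(~p1 -> (p3 | ~p1)), u
2. ~(~p1 -> (p3 | ~p1)), u   [~<>-rule on 1 via uRu]
3. ~p1, u   [~->-rule on 2]
4. ~(p3 | ~p1), u   [~->-rule on 2]
5. ~p3, u   [~|-rule on 4]
6. p1, u   [~|-rule on 4]
Accessibility: uRu
Branch closes: p1 and ~p1 both at u.
Every branch closes (one shown): valid in T, hence also in S4, S5 (every theorem of T is a theorem of S4 and S5).

T, S4, S5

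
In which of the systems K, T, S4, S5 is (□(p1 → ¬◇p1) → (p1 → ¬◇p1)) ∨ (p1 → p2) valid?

T, S4, S5

T-tableau for the negation ¬((□(p1 → ¬◇p1) → (p1 → ¬◇p1)) ∨ (p1 → p2)):
1. ¬((□(p1 → ¬◇p1) → (p1 → ¬◇p1)) ∨ (p1 → p2)), 0
2. ¬(□(p1 → ¬◇p1) → (p1 → ¬◇p1)), 0
3. ¬(p1 → p2), 0
4. □(p1 → ¬◇p1), 0
5. ¬(p1 → ¬◇p1), 0
6. p1, 0
7. ¬p2, 0
8. ◇p1, 0
9. p1 → ¬◇p1, 0
10. ¬◇p1, 0
11. ¬p1, 0
Accessibility: 0R0
Branch closes: p1 and ¬p1 both at 0.
Every branch closes (one shown): valid in T, hence also in S4, S5 (every theorem of T is a theorem of S4 and S5).
K-tableau for the negation ¬((□(p1 → ¬◇p1) → (p1 → ¬◇p1)) ∨ (p1 → p2)):
1. ¬((□(p1 → ¬◇p1) → (p1 → ¬◇p1)) ∨ (p1 → p2)), 0
2. ¬(□(p1 → ¬◇p1) → (p1 → ¬◇p1)), 0
3. ¬(p1 → p2), 0
4. □(p1 → ¬◇p1), 0
5. ¬(p1 → ¬◇p1), 0
6. p1, 0
7. ¬p2, 0
8. ◇p1, 0
9. p1, 1
10. p1 → ¬◇p1, 1
11. ¬◇p1, 1
Accessibility: 0R1
Complete open branch: countermodel on a K-frame, so not valid in K.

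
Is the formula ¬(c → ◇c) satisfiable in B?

No, unsatisfiable

1. ¬(c → ◇c), 0
2. c, 0
3. ¬◇c, 0
4. ¬c, 0
Accessibility: 0R0
Branch closes: c and ¬c both at 0.
All branches of the tableau close; one closing branch shown above.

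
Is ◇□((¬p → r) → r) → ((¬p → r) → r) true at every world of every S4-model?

Invalid (countermodel exists)

Tableau for the negation ¬(◇□((¬p → r) → r) → ((¬p → r) → r)):
1. ¬(◇□((¬p → r) → r) → ((¬p → r) → r)), 0
2. ◇□((¬p → r) → r), 0   [¬→-rule on 1]
3. ¬((¬p → r) → r), 0   [¬→-rule on 1]
4. ¬p → r, 0   [¬→-rule on 3]
5. ¬r, 0   [¬→-rule on 3]
6. p, 0   [→-rule on 4 (branches; this branch)]
7. □((¬p → r) → r), 1   [◇-rule on 2: fresh world 1, 0R1]
8. (¬p → r) → r, 1   [□-rule on 7 via 1R1]
9. r, 1   [→-rule on 8 (branches; this branch)]
Accessibility: 0R0, 0R1, 1R1
The negation has an open branch (countermodel exists).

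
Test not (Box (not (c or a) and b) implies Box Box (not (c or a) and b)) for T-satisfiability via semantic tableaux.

1. not (Box (not (c or a) and b) implies Box Box (not (c or a) and b)), w0
2. Box (not (c or a) and b), w0
3. not Box Box (not (c or a) and b), w0
4. not (c or a) and b, w0
5. not (c or a), w0
6. b, w0
7. not c, w0
8. not a, w0
9. not Box (not (c or a) and b), w1
10. not (c or a) and b, w1
11. not (c or a), w1
12. b, w1
13. not c, w1
14. not a, w1
15. not (not (c or a) and b), w2
16. not b, w2
Accessibility: w0Rw0, w0Rw1, w1Rw1, w1Rw2, w2Rw2

Satisfiable (open branch found)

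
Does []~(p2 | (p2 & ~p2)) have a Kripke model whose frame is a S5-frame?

1. []~(p2 | (p2 & ~p2)), u
2. ~(p2 | (p2 & ~p2)), u   [[]-rule on 1 via uRu]
3. ~p2, u   [~|-rule on 2]
4. ~(p2 & ~p2), u   [~|-rule on 2]
Accessibility: uRu

Satisfiable (open branch found)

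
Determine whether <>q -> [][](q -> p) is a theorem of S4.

Not valid

Tableau for the negation ~(<>q -> [][](q -> p)):
1. ~(<>q -> [][](q -> p)), u
2. <>q, u   [~->-rule on 1]
3. ~[][](q -> p), u   [~->-rule on 1]
4. q, v   [<>-rule on 2: fresh world v, uRv]
5. ~[](q -> p), w   [~[]-rule on 3: fresh world w, uRw]
6. ~(q -> p), x   [~[]-rule on 5: fresh world x, wRx]
7. q, x   [~->-rule on 6]
8. ~p, x   [~->-rule on 6]
Accessibility: uRu, uRv, uRw, uRx, vRv, wRw, wRx, xRx
The negation has an open branch (countermodel exists).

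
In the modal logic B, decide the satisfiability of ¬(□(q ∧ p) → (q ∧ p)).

1. ¬(□(q ∧ p) → (q ∧ p)), w0
2. □(q ∧ p), w0
3. ¬(q ∧ p), w0
4. q ∧ p, w0
5. q, w0
6. p, w0
7. ¬p, w0
Accessibility: w0Rw0
Branch closes: p and ¬p both at w0.
Every branch closes; the branch above is one of them.

Unsatisfiable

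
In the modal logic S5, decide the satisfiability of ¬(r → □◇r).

Unsatisfiable

1. ¬(r → □◇r), u
2. r, u
3. ¬□◇r, u
4. ¬◇r, v
5. ¬r, u
Accessibility: uRu, uRv, vRu, vRv
Branch closes: r and ¬r both at u.
All branches of the tableau close; one closing branch shown above.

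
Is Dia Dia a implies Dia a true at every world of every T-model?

Tableau for the negation not (Dia Dia a implies Dia a):
1. not (Dia Dia a implies Dia a), 0
2. Dia Dia a, 0
3. not Dia a, 0
4. not a, 0
5. Dia a, 1
6. not a, 1
7. a, 2
Accessibility: 0R0, 0R1, 1R1, 1R2, 2R2
The negation has an open branch (countermodel exists).

No, not valid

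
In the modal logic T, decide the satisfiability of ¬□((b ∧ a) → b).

Unsatisfiable (every branch closes)

1. ¬□((b ∧ a) → b), 0
2. ¬((b ∧ a) → b), 1   [¬□-rule on 1: fresh world 1, 0R1]
3. b ∧ a, 1   [¬→-rule on 2]
4. ¬b, 1   [¬→-rule on 2]
5. b, 1   [∧-rule on 3]
6. a, 1   [∧-rule on 3]
Accessibility: 0R0, 0R1, 1R1
Branch closes: b and ¬b both at 1.
All branches of the tableau close; one closing branch shown above.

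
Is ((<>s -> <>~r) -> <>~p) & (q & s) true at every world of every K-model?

Not valid

Tableau for the negation ~(((<>s -> <>~r) -> <>~p) & (q & s)):
1. ~(((<>s -> <>~r) -> <>~p) & (q & s)), 0
2. ~(q & s), 0   [~&-rule on 1 (branches; this branch)]
3. ~s, 0   [~&-rule on 2 (branches; this branch)]
The negation has an open branch (countermodel exists).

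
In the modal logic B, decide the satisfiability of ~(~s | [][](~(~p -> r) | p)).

Yes, satisfiable

1. ~(~s | [][](~(~p -> r) | p)), 0
2. s, 0   [~|-rule on 1]
3. ~[][](~(~p -> r) | p), 0   [~|-rule on 1]
4. ~[](~(~p -> r) | p), 1   [~[]-rule on 3: fresh world 1, 0R1]
5. ~(~(~p -> r) | p), 2   [~[]-rule on 4: fresh world 2, 1R2]
6. ~p -> r, 2   [~|-rule on 5]
7. ~p, 2   [~|-rule on 5]
8. r, 2   [->-rule on 6 (branches; this branch)]
Accessibility: 0R0, 0R1, 1R0, 1R1, 1R2, 2R1, 2R2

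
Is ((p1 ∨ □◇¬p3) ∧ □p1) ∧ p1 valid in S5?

Tableau for the negation ¬(((p1 ∨ □◇¬p3) ∧ □p1) ∧ p1):
1. ¬(((p1 ∨ □◇¬p3) ∧ □p1) ∧ p1), 0
2. ¬p1, 0
Accessibility: 0R0
The negation has an open branch (countermodel exists).

Invalid (countermodel exists)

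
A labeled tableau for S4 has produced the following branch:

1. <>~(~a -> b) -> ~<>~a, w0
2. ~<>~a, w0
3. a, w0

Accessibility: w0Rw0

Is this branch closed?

Not closed

There is no literal clash: for every atom and world, at most one sign appears.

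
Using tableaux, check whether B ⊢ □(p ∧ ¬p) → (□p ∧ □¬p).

Valid

Tableau for the negation ¬(□(p ∧ ¬p) → (□p ∧ □¬p)):
1. ¬(□(p ∧ ¬p) → (□p ∧ □¬p)), 0
2. □(p ∧ ¬p), 0
3. ¬(□p ∧ □¬p), 0
4. p ∧ ¬p, 0
5. p, 0
6. ¬p, 0
Accessibility: 0R0
Branch closes: p and ¬p both at 0.
Every branch of the negation's tableau closes; the branch above is one of them.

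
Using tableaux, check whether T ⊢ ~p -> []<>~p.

Tableau for the negation ~(~p -> []<>~p):
1. ~(~p -> []<>~p), w0
2. ~p, w0   [~->-rule on 1]
3. ~[]<>~p, w0   [~->-rule on 1]
4. ~<>~p, w1   [~[]-rule on 3: fresh world w1, w0Rw1]
5. p, w1   [~<>-rule on 4 via w1Rw1]
Accessibility: w0Rw0, w0Rw1, w1Rw1
The negation has an open branch (countermodel exists).

Not valid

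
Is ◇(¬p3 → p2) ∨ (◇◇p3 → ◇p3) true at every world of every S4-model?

Valid

Tableau for the negation ¬(◇(¬p3 → p2) ∨ (◇◇p3 → ◇p3)):
1. ¬(◇(¬p3 → p2) ∨ (◇◇p3 → ◇p3)), w0
2. ¬◇(¬p3 → p2), w0
3. ¬(◇◇p3 → ◇p3), w0
4. ◇◇p3, w0
5. ¬◇p3, w0
6. ¬(¬p3 → p2), w0
7. ¬p3, w0
8. ¬p2, w0
9. ◇p3, w1
10. ¬(¬p3 → p2), w1
11. ¬p3, w1
12. ¬p2, w1
13. p3, w2
14. ¬(¬p3 → p2), w2
15. ¬p3, w2
16. ¬p2, w2
Accessibility: w0Rw0, w0Rw1, w0Rw2, w1Rw1, w1Rw2, w2Rw2
Branch closes: p3 and ¬p3 both at w2.
Every branch of the negation's tableau closes; the branch above is one of them.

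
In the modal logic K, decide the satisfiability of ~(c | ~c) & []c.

1. ~(c | ~c) & []c, u
2. ~(c | ~c), u   [&-rule on 1]
3. []c, u   [&-rule on 1]
4. ~c, u   [~|-rule on 2]
5. c, u   [~|-rule on 2]
Branch closes: c and ~c both at u.
(One branch shown.) All branches close.

Unsatisfiable (every branch closes)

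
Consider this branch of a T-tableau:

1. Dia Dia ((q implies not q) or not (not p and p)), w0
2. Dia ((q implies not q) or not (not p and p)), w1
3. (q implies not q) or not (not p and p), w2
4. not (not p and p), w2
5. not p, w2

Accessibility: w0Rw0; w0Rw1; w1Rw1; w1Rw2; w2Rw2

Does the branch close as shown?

There is no literal clash: for every atom and world, at most one sign appears.

Not closed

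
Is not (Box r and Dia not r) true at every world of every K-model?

Tableau for the negation Box r and Dia not r:
1. Box r and Dia not r, 0
2. Box r, 0
3. Dia not r, 0
4. not r, 1
5. r, 1
Accessibility: 0R1
Branch closes: r and not r both at 1.
All branches of the negation close; one closing branch shown above.

Valid in K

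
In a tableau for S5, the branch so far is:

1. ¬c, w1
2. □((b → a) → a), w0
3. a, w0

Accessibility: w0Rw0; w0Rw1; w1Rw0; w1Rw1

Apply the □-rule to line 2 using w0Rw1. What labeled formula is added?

(b → a) → a, w1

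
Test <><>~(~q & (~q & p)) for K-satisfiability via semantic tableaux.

1. <><>~(~q & (~q & p)), u
2. <>~(~q & (~q & p)), v
3. ~(~q & (~q & p)), w
4. ~(~q & p), w
5. ~p, w
Accessibility: uRv, vRw

Yes, satisfiable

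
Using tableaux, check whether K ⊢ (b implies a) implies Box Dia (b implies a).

Tableau for the negation not ((b implies a) implies Box Dia (b implies a)):
1. not ((b implies a) implies Box Dia (b implies a)), w0
2. b implies a, w0
3. not Box Dia (b implies a), w0
4. a, w0
5. not Dia (b implies a), w1
Accessibility: w0Rw1
The negation has an open branch (countermodel exists).

Invalid (countermodel exists)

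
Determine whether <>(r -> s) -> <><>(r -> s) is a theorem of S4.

Valid in S4

Tableau for the negation ~(<>(r -> s) -> <><>(r -> s)):
1. ~(<>(r -> s) -> <><>(r -> s)), w0
2. <>(r -> s), w0
3. ~<><>(r -> s), w0
4. ~<>(r -> s), w0
5. ~(r -> s), w0
6. r, w0
7. ~s, w0
8. r -> s, w1
9. ~<>(r -> s), w1
10. ~(r -> s), w1
11. r, w1
12. ~s, w1
13. s, w1
Accessibility: w0Rw0, w0Rw1, w1Rw1
Branch closes: s and ~s both at w1.
All branches of the negation close; one closing branch shown above.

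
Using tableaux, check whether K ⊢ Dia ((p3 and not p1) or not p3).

Tableau for the negation not Dia ((p3 and not p1) or not p3):
1. not Dia ((p3 and not p1) or not p3), u
The negation has an open branch (countermodel exists).

No, not valid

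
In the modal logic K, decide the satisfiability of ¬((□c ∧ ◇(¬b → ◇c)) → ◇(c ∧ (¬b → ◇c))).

No, unsatisfiable

1. ¬((□c ∧ ◇(¬b → ◇c)) → ◇(c ∧ (¬b → ◇c))), w0
2. □c ∧ ◇(¬b → ◇c), w0   [¬→-rule on 1]
3. ¬◇(c ∧ (¬b → ◇c)), w0   [¬→-rule on 1]
4. □c, w0   [∧-rule on 2]
5. ◇(¬b → ◇c), w0   [∧-rule on 2]
6. ¬b → ◇c, w1   [◇-rule on 5: fresh world w1, w0Rw1]
7. ¬(c ∧ (¬b → ◇c)), w1   [¬◇-rule on 3 via w0Rw1]
8. c, w1   [□-rule on 4 via w0Rw1]
9. ◇c, w1   [→-rule on 6 (branches; this branch)]
10. ¬(¬b → ◇c), w1   [¬∧-rule on 7 (branches; this branch)]
11. ¬b, w1   [¬→-rule on 10]
12. ¬◇c, w1   [¬→-rule on 10]
13. c, w2   [◇-rule on 9: fresh world w2, w1Rw2]
14. ¬c, w2   [¬◇-rule on 12 via w1Rw2]
Accessibility: w0Rw1, w1Rw2
Branch closes: c and ¬c both at w2.
Every branch closes; the branch above is one of them.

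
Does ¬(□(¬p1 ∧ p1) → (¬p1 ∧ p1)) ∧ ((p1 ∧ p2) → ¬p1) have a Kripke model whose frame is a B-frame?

1. ¬(□(¬p1 ∧ p1) → (¬p1 ∧ p1)) ∧ ((p1 ∧ p2) → ¬p1), w0
2. ¬(□(¬p1 ∧ p1) → (¬p1 ∧ p1)), w0
3. (p1 ∧ p2) → ¬p1, w0
4. □(¬p1 ∧ p1), w0
5. ¬(¬p1 ∧ p1), w0
6. ¬p1 ∧ p1, w0
7. ¬p1, w0
8. p1, w0
Accessibility: w0Rw0
Branch closes: p1 and ¬p1 both at w0.
(One branch shown.) All branches close.

Unsatisfiable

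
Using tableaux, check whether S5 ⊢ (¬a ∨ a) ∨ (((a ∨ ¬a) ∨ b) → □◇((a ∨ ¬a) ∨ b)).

Valid in S5

Tableau for the negation ¬((¬a ∨ a) ∨ (((a ∨ ¬a) ∨ b) → □◇((a ∨ ¬a) ∨ b))):
1. ¬((¬a ∨ a) ∨ (((a ∨ ¬a) ∨ b) → □◇((a ∨ ¬a) ∨ b))), 0
2. ¬(¬a ∨ a), 0
3. ¬(((a ∨ ¬a) ∨ b) → □◇((a ∨ ¬a) ∨ b)), 0
4. a, 0
5. ¬a, 0
Accessibility: 0R0
Branch closes: a and ¬a both at 0.
All branches of the negation close; one closing branch shown above.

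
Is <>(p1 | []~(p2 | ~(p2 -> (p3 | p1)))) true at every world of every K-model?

Tableau for the negation ~<>(p1 | []~(p2 | ~(p2 -> (p3 | p1)))):
1. ~<>(p1 | []~(p2 | ~(p2 -> (p3 | p1)))), w0
The negation has an open branch (countermodel exists).

Invalid (countermodel exists)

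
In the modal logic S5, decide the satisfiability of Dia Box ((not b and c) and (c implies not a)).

1. Dia Box ((not b and c) and (c implies not a)), w0
2. Box ((not b and c) and (c implies not a)), w1
3. (not b and c) and (c implies not a), w0
4. not b and c, w0
5. c implies not a, w0
6. not b, w0
7. c, w0
8. (not b and c) and (c implies not a), w1
9. not b and c, w1
10. c implies not a, w1
11. not b, w1
12. c, w1
13. not a, w0
14. not a, w1
Accessibility: w0Rw0, w0Rw1, w1Rw0, w1Rw1

Satisfiable (open branch found)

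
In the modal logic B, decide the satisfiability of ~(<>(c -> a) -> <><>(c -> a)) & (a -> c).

1. ~(<>(c -> a) -> <><>(c -> a)) & (a -> c), w0
2. ~(<>(c -> a) -> <><>(c -> a)), w0
3. a -> c, w0
4. <>(c -> a), w0
5. ~<><>(c -> a), w0
6. ~<>(c -> a), w0
7. ~(c -> a), w0
8. c, w0
9. ~a, w0
10. c -> a, w1
11. ~<>(c -> a), w1
12. ~(c -> a), w1
13. c, w1
14. ~a, w1
15. a, w1
Accessibility: w0Rw0, w0Rw1, w1Rw0, w1Rw1
Branch closes: a and ~a both at w1.
Every branch closes; the branch above is one of them.

Unsatisfiable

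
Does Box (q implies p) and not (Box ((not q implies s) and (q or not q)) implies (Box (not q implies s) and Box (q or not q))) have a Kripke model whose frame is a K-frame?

1. Box (q implies p) and not (Box ((not q implies s) and (q or not q)) implies (Box (not q implies s) and Box (q or not q))), w0
2. Box (q implies p), w0   [and-rule on 1]
3. not (Box ((not q implies s) and (q or not q)) implies (Box (not q implies s) and Box (q or not q))), w0   [and-rule on 1]
4. Box ((not q implies s) and (q or not q)), w0   [neg-implies-rule on 3]
5. not (Box (not q implies s) and Box (q or not q)), w0   [neg-implies-rule on 3]
6. not Box (not q implies s), w0   [neg-and-rule on 5 (branches; this branch)]
7. not (not q implies s), w1   [neg-Box-rule on 6: fresh world w1, w0Rw1]
8. not q, w1   [neg-implies-rule on 7]
9. not s, w1   [neg-implies-rule on 7]
10. q implies p, w1   [Box-rule on 2 via w0Rw1]
11. (not q implies s) and (q or not q), w1   [Box-rule on 4 via w0Rw1]
12. not q implies s, w1   [and-rule on 11]
13. q or not q, w1   [and-rule on 11]
14. p, w1   [implies-rule on 10 (branches; this branch)]
15. s, w1   [implies-rule on 12 (branches; this branch)]
Accessibility: w0Rw1
Branch closes: s and not s both at w1.
Every branch closes; the branch above is one of them.

No, unsatisfiable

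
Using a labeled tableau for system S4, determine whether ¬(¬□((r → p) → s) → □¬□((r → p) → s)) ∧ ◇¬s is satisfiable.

1. ¬(¬□((r → p) → s) → □¬□((r → p) → s)) ∧ ◇¬s, w0
2. ¬(¬□((r → p) → s) → □¬□((r → p) → s)), w0
3. ◇¬s, w0
4. ¬□((r → p) → s), w0
5. ¬□¬□((r → p) → s), w0
6. ¬s, w1
7. ¬((r → p) → s), w2
8. r → p, w2
9. ¬s, w2
10. p, w2
11. □((r → p) → s), w3
12. (r → p) → s, w3
13. s, w3
Accessibility: w0Rw0, w0Rw1, w0Rw2, w0Rw3, w1Rw1, w2Rw2, w3Rw3

Satisfiable (open branch found)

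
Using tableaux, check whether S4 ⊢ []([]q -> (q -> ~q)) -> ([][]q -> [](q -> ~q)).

Valid

Tableau for the negation ~([]([]q -> (q -> ~q)) -> ([][]q -> [](q -> ~q))):
1. ~([]([]q -> (q -> ~q)) -> ([][]q -> [](q -> ~q))), w0
2. []([]q -> (q -> ~q)), w0
3. ~([][]q -> [](q -> ~q)), w0
4. [][]q, w0
5. ~[](q -> ~q), w0
6. []q -> (q -> ~q), w0
7. []q, w0
8. q, w0
9. ~[]q, w0
10. ~(q -> ~q), w1
11. q, w1
12. []q -> (q -> ~q), w1
13. []q, w1
14. ~[]q, w1
15. ~q, w2
16. []q -> (q -> ~q), w2
17. []q, w2
18. q, w2
Accessibility: w0Rw0, w0Rw1, w0Rw2, w1Rw1, w2Rw2
Branch closes: q and ~q both at w2.
All branches of the negation close; one closing branch shown above.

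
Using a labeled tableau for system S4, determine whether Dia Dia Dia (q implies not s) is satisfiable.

Satisfiable (open branch found)

1. Dia Dia Dia (q implies not s), 0
2. Dia Dia (q implies not s), 1
3. Dia (q implies not s), 2
4. q implies not s, 3
5. not s, 3
Accessibility: 0R0, 0R1, 0R2, 0R3, 1R1, 1R2, 1R3, 2R2, 2R3, 3R3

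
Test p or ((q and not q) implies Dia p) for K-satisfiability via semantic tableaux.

Satisfiable (open branch found)

1. p or ((q and not q) implies Dia p), u
2. (q and not q) implies Dia p, u
3. Dia p, u
4. p, v
Accessibility: uRv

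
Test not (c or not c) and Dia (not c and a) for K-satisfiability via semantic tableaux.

No, unsatisfiable

1. not (c or not c) and Dia (not c and a), 0
2. not (c or not c), 0
3. Dia (not c and a), 0
4. not c, 0
5. c, 0
Branch closes: c and not c both at 0.
(One branch shown.) All branches close.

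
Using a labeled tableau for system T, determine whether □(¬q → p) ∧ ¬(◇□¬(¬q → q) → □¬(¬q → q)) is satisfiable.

1. □(¬q → p) ∧ ¬(◇□¬(¬q → q) → □¬(¬q → q)), u
2. □(¬q → p), u   [∧-rule on 1]
3. ¬(◇□¬(¬q → q) → □¬(¬q → q)), u   [∧-rule on 1]
4. ◇□¬(¬q → q), u   [¬→-rule on 3]
5. ¬□¬(¬q → q), u   [¬→-rule on 3]
6. ¬q → p, u   [□-rule on 2 via uRu]
7. p, u   [→-rule on 6 (branches; this branch)]
8. □¬(¬q → q), v   [◇-rule on 4: fresh world v, uRv]
9. ¬q → p, v   [□-rule on 2 via uRv]
10. ¬(¬q → q), v   [□-rule on 8 via vRv]
11. ¬q, v   [¬→-rule on 10]
12. p, v   [→-rule on 9 (branches; this branch)]
13. ¬q → q, w   [¬□-rule on 5: fresh world w, uRw]
14. ¬q → p, w   [□-rule on 2 via uRw]
15. q, w   [→-rule on 13 (branches; this branch)]
16. p, w   [→-rule on 14 (branches; this branch)]
Accessibility: uRu, uRv, uRw, vRv, wRw

Satisfiable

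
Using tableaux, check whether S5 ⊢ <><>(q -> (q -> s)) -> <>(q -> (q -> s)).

Tableau for the negation ~(<><>(q -> (q -> s)) -> <>(q -> (q -> s))):
1. ~(<><>(q -> (q -> s)) -> <>(q -> (q -> s))), w0
2. <><>(q -> (q -> s)), w0   [~->-rule on 1]
3. ~<>(q -> (q -> s)), w0   [~->-rule on 1]
4. ~(q -> (q -> s)), w0   [~<>-rule on 3 via w0Rw0]
5. q, w0   [~->-rule on 4]
6. ~(q -> s), w0   [~->-rule on 4]
7. ~s, w0   [~->-rule on 6]
8. <>(q -> (q -> s)), w1   [<>-rule on 2: fresh world w1, w0Rw1]
9. ~(q -> (q -> s)), w1   [~<>-rule on 3 via w0Rw1]
10. q, w1   [~->-rule on 9]
11. ~(q -> s), w1   [~->-rule on 9]
12. ~s, w1   [~->-rule on 11]
13. q -> (q -> s), w2   [<>-rule on 8: fresh world w2, w1Rw2]
14. ~(q -> (q -> s)), w2   [~<>-rule on 3 via w0Rw2]
15. q, w2   [~->-rule on 14]
16. ~(q -> s), w2   [~->-rule on 14]
17. ~s, w2   [~->-rule on 16]
18. q -> s, w2   [->-rule on 13 (branches; this branch)]
19. s, w2   [->-rule on 18 (branches; this branch)]
Accessibility: w0Rw0, w0Rw1, w0Rw2, w1Rw0, w1Rw1, w1Rw2, w2Rw0, w2Rw1, w2Rw2
Branch closes: s and ~s both at w2.
All branches of the negation close; one closing branch shown above.

Valid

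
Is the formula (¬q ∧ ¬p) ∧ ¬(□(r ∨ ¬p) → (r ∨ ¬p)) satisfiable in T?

Unsatisfiable (every branch closes)

1. (¬q ∧ ¬p) ∧ ¬(□(r ∨ ¬p) → (r ∨ ¬p)), 0
2. ¬q ∧ ¬p, 0
3. ¬(□(r ∨ ¬p) → (r ∨ ¬p)), 0
4. ¬q, 0
5. ¬p, 0
6. □(r ∨ ¬p), 0
7. ¬(r ∨ ¬p), 0
8. ¬r, 0
9. p, 0
Accessibility: 0R0
Branch closes: p and ¬p both at 0.
(One branch shown.) All branches close.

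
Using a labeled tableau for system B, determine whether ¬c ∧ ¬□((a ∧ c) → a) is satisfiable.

1. ¬c ∧ ¬□((a ∧ c) → a), w0
2. ¬c, w0   [∧-rule on 1]
3. ¬□((a ∧ c) → a), w0   [∧-rule on 1]
4. ¬((a ∧ c) → a), w1   [¬□-rule on 3: fresh world w1, w0Rw1]
5. a ∧ c, w1   [¬→-rule on 4]
6. ¬a, w1   [¬→-rule on 4]
7. a, w1   [∧-rule on 5]
8. c, w1   [∧-rule on 5]
Accessibility: w0Rw0, w0Rw1, w1Rw0, w1Rw1
Branch closes: a and ¬a both at w1.
(One branch shown.) All branches close.

No, unsatisfiable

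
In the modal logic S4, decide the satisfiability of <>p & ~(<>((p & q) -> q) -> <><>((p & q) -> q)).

Unsatisfiable (every branch closes)

1. <>p & ~(<>((p & q) -> q) -> <><>((p & q) -> q)), 0
2. <>p, 0
3. ~(<>((p & q) -> q) -> <><>((p & q) -> q)), 0
4. <>((p & q) -> q), 0
5. ~<><>((p & q) -> q), 0
6. ~<>((p & q) -> q), 0
7. ~((p & q) -> q), 0
8. p & q, 0
9. ~q, 0
10. p, 0
11. q, 0
Accessibility: 0R0
Branch closes: q and ~q both at 0.
Every branch closes; the branch above is one of them.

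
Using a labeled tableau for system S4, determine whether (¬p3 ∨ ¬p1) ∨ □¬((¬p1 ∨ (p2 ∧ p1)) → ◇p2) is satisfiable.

1. (¬p3 ∨ ¬p1) ∨ □¬((¬p1 ∨ (p2 ∧ p1)) → ◇p2), u
2. □¬((¬p1 ∨ (p2 ∧ p1)) → ◇p2), u   [∨-rule on 1 (branches; this branch)]
3. ¬((¬p1 ∨ (p2 ∧ p1)) → ◇p2), u   [□-rule on 2 via uRu]
4. ¬p1 ∨ (p2 ∧ p1), u   [¬→-rule on 3]
5. ¬◇p2, u   [¬→-rule on 3]
6. ¬p2, u   [¬◇-rule on 5 via uRu]
7. ¬p1, u   [∨-rule on 4 (branches; this branch)]
Accessibility: uRu

Satisfiable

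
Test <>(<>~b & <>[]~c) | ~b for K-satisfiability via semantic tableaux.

Satisfiable (open branch found)

1. <>(<>~b & <>[]~c) | ~b, 0
2. ~b, 0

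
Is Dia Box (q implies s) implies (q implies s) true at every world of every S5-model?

Tableau for the negation not (Dia Box (q implies s) implies (q implies s)):
1. not (Dia Box (q implies s) implies (q implies s)), u
2. Dia Box (q implies s), u
3. not (q implies s), u
4. q, u
5. not s, u
6. Box (q implies s), v
7. q implies s, u
8. q implies s, v
9. s, u
Accessibility: uRu, uRv, vRu, vRv
Branch closes: s and not s both at u.
All branches of the negation close; one closing branch shown above.

Valid in S5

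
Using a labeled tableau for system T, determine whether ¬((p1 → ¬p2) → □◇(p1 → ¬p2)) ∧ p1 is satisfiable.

Satisfiable

1. ¬((p1 → ¬p2) → □◇(p1 → ¬p2)) ∧ p1, w0
2. ¬((p1 → ¬p2) → □◇(p1 → ¬p2)), w0
3. p1, w0
4. p1 → ¬p2, w0
5. ¬□◇(p1 → ¬p2), w0
6. ¬p2, w0
7. ¬◇(p1 → ¬p2), w1
8. ¬(p1 → ¬p2), w1
9. p1, w1
10. p2, w1
Accessibility: w0Rw0, w0Rw1, w1Rw1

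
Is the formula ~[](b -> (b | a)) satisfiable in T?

1. ~[](b -> (b | a)), 0
2. ~(b -> (b | a)), 1
3. b, 1
4. ~(b | a), 1
5. ~b, 1
6. ~a, 1
Accessibility: 0R0, 0R1, 1R1
Branch closes: b and ~b both at 1.
All branches of the tableau close; one closing branch shown above.

No, unsatisfiable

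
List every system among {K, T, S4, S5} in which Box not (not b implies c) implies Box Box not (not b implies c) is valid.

S4-tableau for the negation not (Box not (not b implies c) implies Box Box not (not b implies c)):
1. not (Box not (not b implies c) implies Box Box not (not b implies c)), 0
2. Box not (not b implies c), 0   [neg-implies-rule on 1]
3. not Box Box not (not b implies c), 0   [neg-implies-rule on 1]
4. not (not b implies c), 0   [Box-rule on 2 via 0R0]
5. not b, 0   [neg-implies-rule on 4]
6. not c, 0   [neg-implies-rule on 4]
7. not Box not (not b implies c), 1   [neg-Box-rule on 3: fresh world 1, 0R1]
8. not (not b implies c), 1   [Box-rule on 2 via 0R1]
9. not b, 1   [neg-implies-rule on 8]
10. not c, 1   [neg-implies-rule on 8]
11. not b implies c, 2   [neg-Box-rule on 7: fresh world 2, 1R2]
12. not (not b implies c), 2   [Box-rule on 2 via 0R2]
13. not b, 2   [neg-implies-rule on 12]
14. not c, 2   [neg-implies-rule on 12]
15. c, 2   [implies-rule on 11 (branches; this branch)]
Accessibility: 0R0, 0R1, 0R2, 1R1, 1R2, 2R2
Branch closes: c and not c both at 2.
Every branch closes (one shown): valid in S4, hence also in S5 (every theorem of S4 is a theorem of S5).
T-tableau for the negation not (Box not (not b implies c) implies Box Box not (not b implies c)):
1. not (Box not (not b implies c) implies Box Box not (not b implies c)), 0
2. Box not (not b implies c), 0   [neg-implies-rule on 1]
3. not Box Box not (not b implies c), 0   [neg-implies-rule on 1]
4. not (not b implies c), 0   [Box-rule on 2 via 0R0]
5. not b, 0   [neg-implies-rule on 4]
6. not c, 0   [neg-implies-rule on 4]
7. not Box not (not b implies c), 1   [neg-Box-rule on 3: fresh world 1, 0R1]
8. not (not b implies c), 1   [Box-rule on 2 via 0R1]
9. not b, 1   [neg-implies-rule on 8]
10. not c, 1   [neg-implies-rule on 8]
11. not b implies c, 2   [neg-Box-rule on 7: fresh world 2, 1R2]
12. c, 2   [implies-rule on 11 (branches; this branch)]
Accessibility: 0R0, 0R1, 1R1, 1R2, 2R2
Complete open branch: countermodel on a T-frame, so not valid in T, nor in K (the same frame is also a K-frame).

S4, S5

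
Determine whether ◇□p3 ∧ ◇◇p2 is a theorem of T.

Not valid

Tableau for the negation ¬(◇□p3 ∧ ◇◇p2):
1. ¬(◇□p3 ∧ ◇◇p2), w0
2. ¬◇◇p2, w0
3. ¬◇p2, w0
4. ¬p2, w0
Accessibility: w0Rw0
The negation has an open branch (countermodel exists).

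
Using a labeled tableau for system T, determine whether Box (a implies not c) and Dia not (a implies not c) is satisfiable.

1. Box (a implies not c) and Dia not (a implies not c), 0
2. Box (a implies not c), 0
3. Dia not (a implies not c), 0
4. a implies not c, 0
5. not c, 0
6. not (a implies not c), 1
7. a, 1
8. c, 1
9. a implies not c, 1
10. not c, 1
Accessibility: 0R0, 0R1, 1R1
Branch closes: c and not c both at 1.
Every branch closes; the branch above is one of them.

Unsatisfiable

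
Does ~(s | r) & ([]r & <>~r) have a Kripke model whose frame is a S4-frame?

Unsatisfiable (every branch closes)

1. ~(s | r) & ([]r & <>~r), u
2. ~(s | r), u
3. []r & <>~r, u
4. ~s, u
5. ~r, u
6. []r, u
7. <>~r, u
8. r, u
Accessibility: uRu
Branch closes: r and ~r both at u.
All branches of the tableau close; one closing branch shown above.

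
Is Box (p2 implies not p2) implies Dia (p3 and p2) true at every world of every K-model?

Tableau for the negation not (Box (p2 implies not p2) implies Dia (p3 and p2)):
1. not (Box (p2 implies not p2) implies Dia (p3 and p2)), w0
2. Box (p2 implies not p2), w0
3. not Dia (p3 and p2), w0
The negation has an open branch (countermodel exists).

Not valid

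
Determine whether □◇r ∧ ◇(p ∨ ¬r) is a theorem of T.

Invalid (countermodel exists)

Tableau for the negation ¬(□◇r ∧ ◇(p ∨ ¬r)):
1. ¬(□◇r ∧ ◇(p ∨ ¬r)), 0
2. ¬◇(p ∨ ¬r), 0   [¬∧-rule on 1 (branches; this branch)]
3. ¬(p ∨ ¬r), 0   [¬◇-rule on 2 via 0R0]
4. ¬p, 0   [¬∨-rule on 3]
5. r, 0   [¬∨-rule on 3]
Accessibility: 0R0
The negation has an open branch (countermodel exists).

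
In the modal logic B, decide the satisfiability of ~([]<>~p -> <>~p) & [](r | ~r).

Unsatisfiable

1. ~([]<>~p -> <>~p) & [](r | ~r), u
2. ~([]<>~p -> <>~p), u
3. [](r | ~r), u
4. []<>~p, u
5. ~<>~p, u
6. r | ~r, u
7. <>~p, u
8. p, u
9. ~r, u
10. ~p, v
11. r | ~r, v
12. <>~p, v
13. p, v
Accessibility: uRu, uRv, vRu, vRv
Branch closes: p and ~p both at v.
Every branch closes; the branch above is one of them.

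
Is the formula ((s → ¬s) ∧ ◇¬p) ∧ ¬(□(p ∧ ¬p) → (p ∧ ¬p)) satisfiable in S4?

No, unsatisfiable

1. ((s → ¬s) ∧ ◇¬p) ∧ ¬(□(p ∧ ¬p) → (p ∧ ¬p)), u
2. (s → ¬s) ∧ ◇¬p, u
3. ¬(□(p ∧ ¬p) → (p ∧ ¬p)), u
4. s → ¬s, u
5. ◇¬p, u
6. □(p ∧ ¬p), u
7. ¬(p ∧ ¬p), u
8. p ∧ ¬p, u
9. p, u
10. ¬p, u
Accessibility: uRu
Branch closes: p and ¬p both at u.
(One branch shown.) All branches close.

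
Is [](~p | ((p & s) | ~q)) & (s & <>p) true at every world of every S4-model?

Not valid

Tableau for the negation ~([](~p | ((p & s) | ~q)) & (s & <>p)):
1. ~([](~p | ((p & s) | ~q)) & (s & <>p)), w0
2. ~(s & <>p), w0
3. ~<>p, w0
4. ~p, w0
Accessibility: w0Rw0
The negation has an open branch (countermodel exists).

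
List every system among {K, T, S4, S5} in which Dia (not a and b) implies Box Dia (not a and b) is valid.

S4-tableau for the negation not (Dia (not a and b) implies Box Dia (not a and b)):
1. not (Dia (not a and b) implies Box Dia (not a and b)), 0
2. Dia (not a and b), 0
3. not Box Dia (not a and b), 0
4. not a and b, 1
5. not a, 1
6. b, 1
7. not Dia (not a and b), 2
8. not (not a and b), 2
9. not b, 2
Accessibility: 0R0, 0R1, 0R2, 1R1, 2R2
Complete open branch: countermodel on an S4-frame, so not valid in S4, nor in K, T (the same frame is also a K-frame and a T-frame).
S5-tableau for the negation not (Dia (not a and b) implies Box Dia (not a and b)):
1. not (Dia (not a and b) implies Box Dia (not a and b)), 0
2. Dia (not a and b), 0
3. not Box Dia (not a and b), 0
4. not a and b, 1
5. not a, 1
6. b, 1
7. not Dia (not a and b), 2
8. not (not a and b), 0
9. not (not a and b), 1
10. not (not a and b), 2
11. not b, 0
12. not b, 1
Accessibility: 0R0, 0R1, 0R2, 1R0, 1R1, 1R2, 2R0, 2R1, 2R2
Branch closes: b and not b both at 1.
Every branch closes (one shown): valid in S5.

S5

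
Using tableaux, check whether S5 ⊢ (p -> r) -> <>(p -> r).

Tableau for the negation ~((p -> r) -> <>(p -> r)):
1. ~((p -> r) -> <>(p -> r)), 0
2. p -> r, 0
3. ~<>(p -> r), 0
4. ~(p -> r), 0
5. p, 0
6. ~r, 0
7. r, 0
Accessibility: 0R0
Branch closes: r and ~r both at 0.
All branches of the negation close; one closing branch shown above.

Yes, valid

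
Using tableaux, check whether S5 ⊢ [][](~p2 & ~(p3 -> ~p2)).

No, not valid

Tableau for the negation ~[][](~p2 & ~(p3 -> ~p2)):
1. ~[][](~p2 & ~(p3 -> ~p2)), w0
2. ~[](~p2 & ~(p3 -> ~p2)), w1
3. ~(~p2 & ~(p3 -> ~p2)), w2
4. p3 -> ~p2, w2
5. ~p2, w2
Accessibility: w0Rw0, w0Rw1, w0Rw2, w1Rw0, w1Rw1, w1Rw2, w2Rw0, w2Rw1, w2Rw2
The negation has an open branch (countermodel exists).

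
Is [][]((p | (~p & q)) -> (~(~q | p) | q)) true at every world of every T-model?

No, not valid

Tableau for the negation ~[][]((p | (~p & q)) -> (~(~q | p) | q)):
1. ~[][]((p | (~p & q)) -> (~(~q | p) | q)), 0
2. ~[]((p | (~p & q)) -> (~(~q | p) | q)), 1   [~[]-rule on 1: fresh world 1, 0R1]
3. ~((p | (~p & q)) -> (~(~q | p) | q)), 2   [~[]-rule on 2: fresh world 2, 1R2]
4. p | (~p & q), 2   [~->-rule on 3]
5. ~(~(~q | p) | q), 2   [~->-rule on 3]
6. ~q | p, 2   [~|-rule on 5]
7. ~q, 2   [~|-rule on 5]
8. p, 2   [|-rule on 4 (branches; this branch)]
Accessibility: 0R0, 0R1, 1R1, 1R2, 2R2
The negation has an open branch (countermodel exists).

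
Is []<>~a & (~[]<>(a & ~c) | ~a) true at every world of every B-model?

No, not valid

Tableau for the negation ~([]<>~a & (~[]<>(a & ~c) | ~a)):
1. ~([]<>~a & (~[]<>(a & ~c) | ~a)), 0
2. ~(~[]<>(a & ~c) | ~a), 0   [~&-rule on 1 (branches; this branch)]
3. []<>(a & ~c), 0   [~|-rule on 2]
4. a, 0   [~|-rule on 2]
5. <>(a & ~c), 0   [[]-rule on 3 via 0R0]
6. a & ~c, 1   [<>-rule on 5: fresh world 1, 0R1]
7. a, 1   [&-rule on 6]
8. ~c, 1   [&-rule on 6]
9. <>(a & ~c), 1   [[]-rule on 3 via 0R1]
10. a & ~c, 2   [<>-rule on 9: fresh world 2, 1R2]
11. a, 2   [&-rule on 10]
12. ~c, 2   [&-rule on 10]
Accessibility: 0R0, 0R1, 1R0, 1R1, 1R2, 2R1, 2R2
The negation has an open branch (countermodel exists).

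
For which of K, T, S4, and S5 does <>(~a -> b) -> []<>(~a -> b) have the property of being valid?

S5-tableau for the negation ~(<>(~a -> b) -> []<>(~a -> b)):
1. ~(<>(~a -> b) -> []<>(~a -> b)), w0
2. <>(~a -> b), w0
3. ~[]<>(~a -> b), w0
4. ~a -> b, w1
5. b, w1
6. ~<>(~a -> b), w2
7. ~(~a -> b), w0
8. ~a, w0
9. ~b, w0
10. ~(~a -> b), w1
11. ~a, w1
12. ~b, w1
Accessibility: w0Rw0, w0Rw1, w0Rw2, w1Rw0, w1Rw1, w1Rw2, w2Rw0, w2Rw1, w2Rw2
Branch closes: b and ~b both at w1.
Every branch closes (one shown): valid in S5.
S4-tableau for the negation ~(<>(~a -> b) -> []<>(~a -> b)):
1. ~(<>(~a -> b) -> []<>(~a -> b)), w0
2. <>(~a -> b), w0
3. ~[]<>(~a -> b), w0
4. ~a -> b, w1
5. b, w1
6. ~<>(~a -> b), w2
7. ~(~a -> b), w2
8. ~a, w2
9. ~b, w2
Accessibility: w0Rw0, w0Rw1, w0Rw2, w1Rw1, w2Rw2
Complete open branch: countermodel on an S4-frame, so not valid in S4, nor in K, T (the same frame is also a K-frame and a T-frame).

S5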